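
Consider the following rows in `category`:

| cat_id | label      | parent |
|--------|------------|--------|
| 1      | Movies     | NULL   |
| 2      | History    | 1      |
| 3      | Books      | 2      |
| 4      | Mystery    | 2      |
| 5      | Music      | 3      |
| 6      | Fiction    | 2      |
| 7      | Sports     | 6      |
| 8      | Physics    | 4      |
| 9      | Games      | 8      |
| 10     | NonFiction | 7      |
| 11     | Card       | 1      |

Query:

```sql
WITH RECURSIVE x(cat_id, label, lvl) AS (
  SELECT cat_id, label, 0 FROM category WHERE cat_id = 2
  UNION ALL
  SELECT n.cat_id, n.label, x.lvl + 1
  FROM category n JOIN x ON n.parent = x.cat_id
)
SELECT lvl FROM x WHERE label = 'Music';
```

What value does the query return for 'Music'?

Base: cat_id=2 (History) at lvl 0.
Iteration 1: rows with parent in {2} -> Books (id 3, lvl 1), Mystery (id 4, lvl 1), Fiction (id 6, lvl 1).
Iteration 2: rows with parent in {3,4,6} -> Music (id 5, lvl 2), Sports (id 7, lvl 2), Physics (id 8, lvl 2).
Iteration 3: rows with parent in {5,7,8} -> Games (id 9, lvl 3), NonFiction (id 10, lvl 3).
Iteration 4: no rows with parent in {9,10}; recursion stops.

2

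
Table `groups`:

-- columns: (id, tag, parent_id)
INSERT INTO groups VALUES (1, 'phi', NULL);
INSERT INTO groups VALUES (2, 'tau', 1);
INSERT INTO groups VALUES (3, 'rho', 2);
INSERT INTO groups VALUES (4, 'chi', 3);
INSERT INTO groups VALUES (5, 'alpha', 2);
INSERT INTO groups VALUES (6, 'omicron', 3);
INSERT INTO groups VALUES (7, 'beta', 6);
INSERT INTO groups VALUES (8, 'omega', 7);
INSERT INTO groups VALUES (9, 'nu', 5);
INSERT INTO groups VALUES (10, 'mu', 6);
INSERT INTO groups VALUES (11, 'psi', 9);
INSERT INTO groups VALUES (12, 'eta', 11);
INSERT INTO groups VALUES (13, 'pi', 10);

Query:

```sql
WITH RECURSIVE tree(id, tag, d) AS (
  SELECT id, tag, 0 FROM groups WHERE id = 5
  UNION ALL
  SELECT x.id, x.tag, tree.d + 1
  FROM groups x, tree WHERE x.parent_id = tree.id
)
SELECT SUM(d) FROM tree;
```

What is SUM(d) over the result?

Base: id=5 (alpha) at d 0.
Iteration 1: rows with parent_id in {5} -> nu (id 9, d 1).
Iteration 2: rows with parent_id in {9} -> psi (id 11, d 2).
Iteration 3: rows with parent_id in {11} -> eta (id 12, d 3).
Iteration 4: no rows with parent_id in {12}; recursion stops.
SUM(d) = 0 + 1 + 2 + 3 = 6.

6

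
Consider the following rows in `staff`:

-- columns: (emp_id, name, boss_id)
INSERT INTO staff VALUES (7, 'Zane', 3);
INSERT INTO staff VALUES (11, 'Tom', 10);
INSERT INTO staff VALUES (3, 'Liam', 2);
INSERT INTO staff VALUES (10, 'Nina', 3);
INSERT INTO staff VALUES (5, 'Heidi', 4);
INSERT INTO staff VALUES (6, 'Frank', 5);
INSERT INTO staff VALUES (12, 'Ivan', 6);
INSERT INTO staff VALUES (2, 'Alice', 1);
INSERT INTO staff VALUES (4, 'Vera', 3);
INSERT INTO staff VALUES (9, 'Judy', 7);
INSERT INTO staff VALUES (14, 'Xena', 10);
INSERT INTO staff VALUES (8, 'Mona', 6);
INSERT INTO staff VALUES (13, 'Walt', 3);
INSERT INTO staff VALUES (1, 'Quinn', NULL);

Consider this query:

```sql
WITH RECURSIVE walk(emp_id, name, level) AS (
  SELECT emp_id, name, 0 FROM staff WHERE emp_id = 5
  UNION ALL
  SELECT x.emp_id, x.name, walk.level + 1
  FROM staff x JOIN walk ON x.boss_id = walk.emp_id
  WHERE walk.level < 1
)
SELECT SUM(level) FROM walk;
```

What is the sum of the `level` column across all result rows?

Base: emp_id=5 (Heidi) at level 0.
Iteration 1: rows with boss_id in {5} -> Frank (id 6, level 1).
Iteration 2: level < 1 fails for all current rows; recursion stops.
SUM(level) = 0 + 1 = 1.

1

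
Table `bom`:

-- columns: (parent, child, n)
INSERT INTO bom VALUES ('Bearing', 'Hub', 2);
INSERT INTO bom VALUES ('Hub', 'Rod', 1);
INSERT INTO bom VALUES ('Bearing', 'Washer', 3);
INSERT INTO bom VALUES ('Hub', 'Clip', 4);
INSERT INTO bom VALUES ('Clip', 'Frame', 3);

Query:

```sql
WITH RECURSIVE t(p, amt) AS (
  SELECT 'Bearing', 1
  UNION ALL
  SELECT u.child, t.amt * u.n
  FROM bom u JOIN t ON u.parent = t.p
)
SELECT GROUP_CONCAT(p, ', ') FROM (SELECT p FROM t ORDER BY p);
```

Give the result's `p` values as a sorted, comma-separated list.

Base: (Bearing, amt=1).
Iteration 1: components of {Bearing} -> Hub = 1*2 = 2, Washer = 1*3 = 3.
Iteration 2: components of {Hub,Washer} -> Clip = 2*4 = 8, Rod = 2*1 = 2.
Iteration 3: components of {Clip,Rod} -> Frame = 8*3 = 24.
Iteration 4: no further components; recursion stops.

Bearing, Clip, Frame, Hub, Rod, Washer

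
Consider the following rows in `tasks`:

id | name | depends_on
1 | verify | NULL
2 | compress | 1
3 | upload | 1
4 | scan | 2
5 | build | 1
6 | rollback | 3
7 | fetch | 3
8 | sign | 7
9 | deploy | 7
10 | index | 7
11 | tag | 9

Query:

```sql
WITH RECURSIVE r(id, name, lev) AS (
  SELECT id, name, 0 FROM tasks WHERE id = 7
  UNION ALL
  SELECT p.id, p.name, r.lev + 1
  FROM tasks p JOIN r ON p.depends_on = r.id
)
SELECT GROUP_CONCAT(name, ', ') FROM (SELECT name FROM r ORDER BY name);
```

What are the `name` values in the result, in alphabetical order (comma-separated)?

deploy, fetch, index, sign, tag

Base: id=7 (fetch) at lev 0.
Iteration 1: rows with depends_on in {7} -> sign (id 8, lev 1), deploy (id 9, lev 1), index (id 10, lev 1).
Iteration 2: rows with depends_on in {8,9,10} -> tag (id 11, lev 2).
Iteration 3: no rows with depends_on in {11}; recursion stops.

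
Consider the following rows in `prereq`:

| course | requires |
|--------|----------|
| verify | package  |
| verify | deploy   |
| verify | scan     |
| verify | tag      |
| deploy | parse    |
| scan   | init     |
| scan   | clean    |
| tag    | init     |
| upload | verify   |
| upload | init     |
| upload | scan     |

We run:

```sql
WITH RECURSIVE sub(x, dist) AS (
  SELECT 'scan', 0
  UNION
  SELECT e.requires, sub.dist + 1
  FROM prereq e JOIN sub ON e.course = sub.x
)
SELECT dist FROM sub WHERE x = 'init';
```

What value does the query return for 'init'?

1

Base: (scan, dist=0).
Iteration 1: edges from {scan} -> (clean, dist=1), (init, dist=1).
Iteration 2: no outgoing edges from {clean,init}; recursion stops.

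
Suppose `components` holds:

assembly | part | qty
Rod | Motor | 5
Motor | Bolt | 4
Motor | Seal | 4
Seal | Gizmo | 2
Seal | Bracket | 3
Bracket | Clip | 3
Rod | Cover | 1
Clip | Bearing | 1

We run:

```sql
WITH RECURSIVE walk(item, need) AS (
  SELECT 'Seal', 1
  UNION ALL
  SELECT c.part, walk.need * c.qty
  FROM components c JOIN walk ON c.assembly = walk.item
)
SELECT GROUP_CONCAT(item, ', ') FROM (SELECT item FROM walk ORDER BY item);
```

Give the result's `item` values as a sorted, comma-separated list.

Bearing, Bracket, Clip, Gizmo, Seal

Base: (Seal, need=1).
Iteration 1: components of {Seal} -> Bracket = 1*3 = 3, Gizmo = 1*2 = 2.
Iteration 2: components of {Bracket,Gizmo} -> Clip = 3*3 = 9.
Iteration 3: components of {Clip} -> Bearing = 9*1 = 9.
Iteration 4: no further components; recursion stops.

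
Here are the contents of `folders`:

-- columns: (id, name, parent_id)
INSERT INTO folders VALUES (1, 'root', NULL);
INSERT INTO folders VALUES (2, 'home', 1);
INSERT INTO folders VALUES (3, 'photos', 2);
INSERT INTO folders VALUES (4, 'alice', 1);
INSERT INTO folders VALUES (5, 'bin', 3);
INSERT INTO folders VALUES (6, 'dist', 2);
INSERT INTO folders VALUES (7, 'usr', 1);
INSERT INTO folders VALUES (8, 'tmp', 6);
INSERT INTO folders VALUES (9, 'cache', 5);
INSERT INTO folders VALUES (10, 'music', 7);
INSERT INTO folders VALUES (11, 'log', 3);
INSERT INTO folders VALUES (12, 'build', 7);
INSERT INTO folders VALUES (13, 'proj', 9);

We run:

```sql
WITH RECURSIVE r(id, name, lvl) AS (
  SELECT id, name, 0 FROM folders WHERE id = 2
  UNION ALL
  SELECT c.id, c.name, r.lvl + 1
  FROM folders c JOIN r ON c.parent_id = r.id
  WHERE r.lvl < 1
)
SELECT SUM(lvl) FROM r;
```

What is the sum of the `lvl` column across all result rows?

2

Base: id=2 (home) at lvl 0.
Iteration 1: rows with parent_id in {2} -> photos (id 3, lvl 1), dist (id 6, lvl 1).
Iteration 2: lvl < 1 fails for all current rows; recursion stops.
SUM(lvl) = 0 + 1 + 1 = 2.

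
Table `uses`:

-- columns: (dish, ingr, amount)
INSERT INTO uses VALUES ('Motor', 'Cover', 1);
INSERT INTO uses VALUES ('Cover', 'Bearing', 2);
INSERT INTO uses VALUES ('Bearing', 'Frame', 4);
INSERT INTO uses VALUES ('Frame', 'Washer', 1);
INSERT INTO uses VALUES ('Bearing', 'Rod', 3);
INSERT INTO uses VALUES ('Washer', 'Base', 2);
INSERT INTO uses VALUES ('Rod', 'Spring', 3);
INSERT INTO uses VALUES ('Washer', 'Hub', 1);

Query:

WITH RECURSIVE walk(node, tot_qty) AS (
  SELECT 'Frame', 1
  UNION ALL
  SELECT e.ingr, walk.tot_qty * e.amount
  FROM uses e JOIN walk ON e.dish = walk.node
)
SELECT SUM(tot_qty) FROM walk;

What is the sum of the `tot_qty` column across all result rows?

5

Base: (Frame, tot_qty=1).
Iteration 1: components of {Frame} -> Washer = 1*1 = 1.
Iteration 2: components of {Washer} -> Base = 1*2 = 2, Hub = 1*1 = 1.
Iteration 3: no further components; recursion stops.
SUM(tot_qty) = 1 + 1 + 2 + 1 = 5.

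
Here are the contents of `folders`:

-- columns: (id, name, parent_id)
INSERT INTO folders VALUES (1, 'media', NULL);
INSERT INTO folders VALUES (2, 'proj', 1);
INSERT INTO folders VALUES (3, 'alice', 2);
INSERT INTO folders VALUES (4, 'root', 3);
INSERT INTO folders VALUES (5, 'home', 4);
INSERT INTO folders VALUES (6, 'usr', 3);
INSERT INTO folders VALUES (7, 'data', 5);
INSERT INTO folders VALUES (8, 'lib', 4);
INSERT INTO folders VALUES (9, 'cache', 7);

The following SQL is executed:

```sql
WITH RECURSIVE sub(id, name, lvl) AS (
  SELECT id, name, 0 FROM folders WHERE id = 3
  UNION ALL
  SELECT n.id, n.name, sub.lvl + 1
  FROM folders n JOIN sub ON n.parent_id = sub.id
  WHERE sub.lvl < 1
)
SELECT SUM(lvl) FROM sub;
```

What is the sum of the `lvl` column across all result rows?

Base: id=3 (alice) at lvl 0.
Iteration 1: rows with parent_id in {3} -> root (id 4, lvl 1), usr (id 6, lvl 1).
Iteration 2: lvl < 1 fails for all current rows; recursion stops.
SUM(lvl) = 0 + 1 + 1 = 2.

2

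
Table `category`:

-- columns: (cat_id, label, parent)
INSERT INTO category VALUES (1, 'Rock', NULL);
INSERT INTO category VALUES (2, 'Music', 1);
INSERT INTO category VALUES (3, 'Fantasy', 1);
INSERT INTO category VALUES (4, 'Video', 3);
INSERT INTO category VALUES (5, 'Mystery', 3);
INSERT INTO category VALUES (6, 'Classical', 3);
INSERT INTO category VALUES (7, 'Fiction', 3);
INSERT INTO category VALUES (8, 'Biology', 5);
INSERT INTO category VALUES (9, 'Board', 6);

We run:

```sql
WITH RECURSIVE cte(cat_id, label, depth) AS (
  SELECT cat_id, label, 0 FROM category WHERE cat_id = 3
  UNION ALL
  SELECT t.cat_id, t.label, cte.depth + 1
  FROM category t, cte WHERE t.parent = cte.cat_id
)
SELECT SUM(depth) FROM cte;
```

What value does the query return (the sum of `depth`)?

8

Base: cat_id=3 (Fantasy) at depth 0.
Iteration 1: rows with parent in {3} -> Video (id 4, depth 1), Mystery (id 5, depth 1), Classical (id 6, depth 1), Fiction (id 7, depth 1).
Iteration 2: rows with parent in {4,5,6,7} -> Biology (id 8, depth 2), Board (id 9, depth 2).
Iteration 3: no rows with parent in {8,9}; recursion stops.
SUM(depth) = 0 + 1 + 1 + 1 + 1 + 2 + 2 = 8.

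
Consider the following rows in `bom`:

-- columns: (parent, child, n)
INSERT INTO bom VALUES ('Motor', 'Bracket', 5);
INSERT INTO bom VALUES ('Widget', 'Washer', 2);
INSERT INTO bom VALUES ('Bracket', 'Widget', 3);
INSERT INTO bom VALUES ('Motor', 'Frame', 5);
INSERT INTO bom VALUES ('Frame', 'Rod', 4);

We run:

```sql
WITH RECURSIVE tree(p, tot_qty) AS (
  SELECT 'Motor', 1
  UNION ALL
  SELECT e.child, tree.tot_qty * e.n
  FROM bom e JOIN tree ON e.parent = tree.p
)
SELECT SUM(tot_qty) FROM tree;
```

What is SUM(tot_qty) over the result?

Base: (Motor, tot_qty=1).
Iteration 1: components of {Motor} -> Bracket = 1*5 = 5, Frame = 1*5 = 5.
Iteration 2: components of {Bracket,Frame} -> Rod = 5*4 = 20, Widget = 5*3 = 15.
Iteration 3: components of {Rod,Widget} -> Washer = 15*2 = 30.
Iteration 4: no further components; recursion stops.
SUM(tot_qty) = 1 + 5 + 5 + 15 + 20 + 30 = 76.

76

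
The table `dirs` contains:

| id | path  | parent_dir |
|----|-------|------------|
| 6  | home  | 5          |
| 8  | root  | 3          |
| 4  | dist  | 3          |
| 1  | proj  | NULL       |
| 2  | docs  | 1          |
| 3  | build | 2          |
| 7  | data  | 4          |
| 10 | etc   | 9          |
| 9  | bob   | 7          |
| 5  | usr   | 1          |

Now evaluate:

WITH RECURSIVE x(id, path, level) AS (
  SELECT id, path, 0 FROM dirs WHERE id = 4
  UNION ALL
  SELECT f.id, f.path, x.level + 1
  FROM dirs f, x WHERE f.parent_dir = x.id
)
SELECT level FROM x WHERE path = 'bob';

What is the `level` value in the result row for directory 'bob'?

2

Base: id=4 (dist) at level 0.
Iteration 1: rows with parent_dir in {4} -> data (id 7, level 1).
Iteration 2: rows with parent_dir in {7} -> bob (id 9, level 2).
Iteration 3: rows with parent_dir in {9} -> etc (id 10, level 3).
Iteration 4: no rows with parent_dir in {10}; recursion stops.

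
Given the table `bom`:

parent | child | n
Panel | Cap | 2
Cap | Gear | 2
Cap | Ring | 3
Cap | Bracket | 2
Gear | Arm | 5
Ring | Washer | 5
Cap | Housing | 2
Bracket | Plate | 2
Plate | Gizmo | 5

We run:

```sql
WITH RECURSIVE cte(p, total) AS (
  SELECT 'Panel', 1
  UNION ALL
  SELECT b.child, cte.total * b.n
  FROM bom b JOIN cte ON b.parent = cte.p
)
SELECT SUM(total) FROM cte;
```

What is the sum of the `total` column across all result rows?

Base: (Panel, total=1).
Iteration 1: components of {Panel} -> Cap = 1*2 = 2.
Iteration 2: components of {Cap} -> Bracket = 2*2 = 4, Gear = 2*2 = 4, Housing = 2*2 = 4, Ring = 2*3 = 6.
Iteration 3: components of {Bracket,Gear,Housing,Ring} -> Arm = 4*5 = 20, Plate = 4*2 = 8, Washer = 6*5 = 30.
Iteration 4: components of {Arm,Plate,Washer} -> Gizmo = 8*5 = 40.
Iteration 5: no further components; recursion stops.
SUM(total) = 1 + 2 + 4 + 6 + 4 + 4 + 20 + 30 + 8 + 40 = 119.

119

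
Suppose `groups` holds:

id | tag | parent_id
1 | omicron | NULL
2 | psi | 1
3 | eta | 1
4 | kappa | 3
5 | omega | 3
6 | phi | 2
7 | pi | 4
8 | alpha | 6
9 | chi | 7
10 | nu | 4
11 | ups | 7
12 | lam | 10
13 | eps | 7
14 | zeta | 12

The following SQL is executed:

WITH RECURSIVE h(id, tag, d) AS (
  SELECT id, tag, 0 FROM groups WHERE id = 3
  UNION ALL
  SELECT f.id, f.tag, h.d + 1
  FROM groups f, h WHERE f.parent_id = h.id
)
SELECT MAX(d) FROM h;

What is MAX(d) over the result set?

Base: id=3 (eta) at d 0.
Iteration 1: rows with parent_id in {3} -> kappa (id 4, d 1), omega (id 5, d 1).
Iteration 2: rows with parent_id in {4,5} -> pi (id 7, d 2), nu (id 10, d 2).
Iteration 3: rows with parent_id in {7,10} -> chi (id 9, d 3), ups (id 11, d 3), lam (id 12, d 3), eps (id 13, d 3).
Iteration 4: rows with parent_id in {9,11,12,13} -> zeta (id 14, d 4).
Iteration 5: no rows with parent_id in {14}; recursion stops.
d values: 0, 1, 1, 2, 2, 3, 3, 3, 3, 4; the maximum is 4.

4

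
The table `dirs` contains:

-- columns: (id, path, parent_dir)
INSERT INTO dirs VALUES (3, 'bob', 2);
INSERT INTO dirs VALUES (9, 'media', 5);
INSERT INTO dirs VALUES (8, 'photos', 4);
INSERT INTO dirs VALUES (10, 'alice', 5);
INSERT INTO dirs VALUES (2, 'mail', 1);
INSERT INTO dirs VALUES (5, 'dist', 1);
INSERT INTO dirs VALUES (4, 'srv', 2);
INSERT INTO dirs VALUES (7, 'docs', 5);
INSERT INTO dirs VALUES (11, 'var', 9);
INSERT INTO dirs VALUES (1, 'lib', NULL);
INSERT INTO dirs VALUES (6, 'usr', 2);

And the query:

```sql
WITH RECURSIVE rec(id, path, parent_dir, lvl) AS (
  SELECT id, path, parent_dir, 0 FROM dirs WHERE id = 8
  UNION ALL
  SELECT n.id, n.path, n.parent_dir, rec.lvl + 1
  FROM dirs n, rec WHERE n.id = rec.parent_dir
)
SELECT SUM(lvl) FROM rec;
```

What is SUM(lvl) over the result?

Base: id=8 (photos), parent_dir=4, lvl 0.
Iteration 1: join on id=4 -> srv (id 4, parent_dir=2, lvl 1).
Iteration 2: join on id=2 -> mail (id 2, parent_dir=1, lvl 2).
Iteration 3: join on id=1 -> lib (id 1, parent_dir=NULL, lvl 3).
Iteration 4: parent_dir is NULL; no match; recursion stops.
SUM(lvl) = 0 + 1 + 2 + 3 = 6.

6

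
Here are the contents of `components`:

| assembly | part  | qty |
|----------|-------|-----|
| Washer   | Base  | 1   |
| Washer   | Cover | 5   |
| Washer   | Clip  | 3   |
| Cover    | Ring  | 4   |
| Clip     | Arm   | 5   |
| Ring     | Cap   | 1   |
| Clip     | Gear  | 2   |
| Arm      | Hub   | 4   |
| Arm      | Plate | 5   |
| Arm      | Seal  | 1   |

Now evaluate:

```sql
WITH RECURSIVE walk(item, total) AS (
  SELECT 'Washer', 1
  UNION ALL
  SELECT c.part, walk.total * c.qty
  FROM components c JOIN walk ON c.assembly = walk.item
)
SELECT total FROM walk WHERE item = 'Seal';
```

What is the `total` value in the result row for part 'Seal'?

15

Base: (Washer, total=1).
Iteration 1: components of {Washer} -> Base = 1*1 = 1, Clip = 1*3 = 3, Cover = 1*5 = 5.
Iteration 2: components of {Base,Clip,Cover} -> Arm = 3*5 = 15, Gear = 3*2 = 6, Ring = 5*4 = 20.
Iteration 3: components of {Arm,Gear,Ring} -> Cap = 20*1 = 20, Hub = 15*4 = 60, Plate = 15*5 = 75, Seal = 15*1 = 15.
Iteration 4: no further components; recursion stops.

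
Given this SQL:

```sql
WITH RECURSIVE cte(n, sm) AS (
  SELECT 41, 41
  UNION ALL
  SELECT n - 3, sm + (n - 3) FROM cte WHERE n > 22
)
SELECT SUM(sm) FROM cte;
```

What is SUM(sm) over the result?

Base: n=41, sm=41.
Iteration 1: 41 > 22 holds -> n = 41 - 3 = 38, sm = 41 + 38 = 79.
Iteration 2: 38 > 22 holds -> n = 38 - 3 = 35, sm = 79 + 35 = 114.
Iteration 3: 35 > 22 holds -> n = 35 - 3 = 32, sm = 114 + 32 = 146.
Iteration 4: 32 > 22 holds -> n = 32 - 3 = 29, sm = 146 + 29 = 175.
Iteration 5: 29 > 22 holds -> n = 29 - 3 = 26, sm = 175 + 26 = 201.
Iteration 6: 26 > 22 holds -> n = 26 - 3 = 23, sm = 201 + 23 = 224.
Iteration 7: 23 > 22 holds -> n = 23 - 3 = 20, sm = 224 + 20 = 244.
Iteration 8: 20 > 22 fails; recursion stops.
SUM(sm) = 41 + 79 + 114 + 146 + 175 + 201 + 224 + 244 = 1224.

1224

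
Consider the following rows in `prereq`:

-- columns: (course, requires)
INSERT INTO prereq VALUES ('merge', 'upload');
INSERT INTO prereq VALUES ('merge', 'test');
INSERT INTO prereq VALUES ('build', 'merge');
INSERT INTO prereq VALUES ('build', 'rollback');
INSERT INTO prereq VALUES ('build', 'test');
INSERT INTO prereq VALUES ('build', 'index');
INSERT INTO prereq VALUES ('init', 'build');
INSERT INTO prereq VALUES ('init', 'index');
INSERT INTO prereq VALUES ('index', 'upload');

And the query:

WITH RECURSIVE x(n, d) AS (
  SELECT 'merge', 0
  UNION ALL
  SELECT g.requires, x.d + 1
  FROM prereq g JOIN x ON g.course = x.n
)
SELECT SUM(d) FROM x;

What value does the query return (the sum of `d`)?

Base: (merge, d=0).
Iteration 1: edges from {merge} -> (test, d=1), (upload, d=1).
Iteration 2: no outgoing edges from {test,upload}; recursion stops.
SUM(d) = 0 + 1 + 1 = 2.

2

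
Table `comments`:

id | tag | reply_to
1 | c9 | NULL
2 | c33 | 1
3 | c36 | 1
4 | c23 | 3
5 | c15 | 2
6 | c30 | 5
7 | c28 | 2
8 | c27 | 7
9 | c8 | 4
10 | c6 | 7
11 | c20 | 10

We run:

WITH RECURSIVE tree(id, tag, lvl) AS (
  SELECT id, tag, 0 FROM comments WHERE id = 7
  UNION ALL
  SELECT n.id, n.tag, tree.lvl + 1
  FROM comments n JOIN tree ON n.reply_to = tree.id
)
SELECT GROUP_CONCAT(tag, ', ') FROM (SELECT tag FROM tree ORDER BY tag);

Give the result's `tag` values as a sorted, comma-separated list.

c20, c27, c28, c6

Base: id=7 (c28) at lvl 0.
Iteration 1: rows with reply_to in {7} -> c27 (id 8, lvl 1), c6 (id 10, lvl 1).
Iteration 2: rows with reply_to in {8,10} -> c20 (id 11, lvl 2).
Iteration 3: no rows with reply_to in {11}; recursion stops.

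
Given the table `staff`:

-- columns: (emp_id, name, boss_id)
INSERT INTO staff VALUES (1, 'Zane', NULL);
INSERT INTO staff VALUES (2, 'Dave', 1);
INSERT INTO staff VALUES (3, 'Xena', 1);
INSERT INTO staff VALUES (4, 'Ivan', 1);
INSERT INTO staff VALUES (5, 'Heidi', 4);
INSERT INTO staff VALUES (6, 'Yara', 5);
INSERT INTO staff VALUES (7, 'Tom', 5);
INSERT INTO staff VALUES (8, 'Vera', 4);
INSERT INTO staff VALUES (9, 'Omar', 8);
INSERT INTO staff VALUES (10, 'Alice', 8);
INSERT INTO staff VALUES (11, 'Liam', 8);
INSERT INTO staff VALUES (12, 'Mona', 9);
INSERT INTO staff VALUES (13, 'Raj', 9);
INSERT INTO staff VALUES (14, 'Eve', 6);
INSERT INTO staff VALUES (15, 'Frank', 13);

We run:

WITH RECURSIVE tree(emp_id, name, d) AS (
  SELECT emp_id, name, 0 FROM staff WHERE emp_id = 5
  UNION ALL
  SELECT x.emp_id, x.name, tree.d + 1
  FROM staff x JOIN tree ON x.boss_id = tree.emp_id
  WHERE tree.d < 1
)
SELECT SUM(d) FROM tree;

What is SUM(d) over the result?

2

Base: emp_id=5 (Heidi) at d 0.
Iteration 1: rows with boss_id in {5} -> Yara (id 6, d 1), Tom (id 7, d 1).
Iteration 2: d < 1 fails for all current rows; recursion stops.
SUM(d) = 0 + 1 + 1 = 2.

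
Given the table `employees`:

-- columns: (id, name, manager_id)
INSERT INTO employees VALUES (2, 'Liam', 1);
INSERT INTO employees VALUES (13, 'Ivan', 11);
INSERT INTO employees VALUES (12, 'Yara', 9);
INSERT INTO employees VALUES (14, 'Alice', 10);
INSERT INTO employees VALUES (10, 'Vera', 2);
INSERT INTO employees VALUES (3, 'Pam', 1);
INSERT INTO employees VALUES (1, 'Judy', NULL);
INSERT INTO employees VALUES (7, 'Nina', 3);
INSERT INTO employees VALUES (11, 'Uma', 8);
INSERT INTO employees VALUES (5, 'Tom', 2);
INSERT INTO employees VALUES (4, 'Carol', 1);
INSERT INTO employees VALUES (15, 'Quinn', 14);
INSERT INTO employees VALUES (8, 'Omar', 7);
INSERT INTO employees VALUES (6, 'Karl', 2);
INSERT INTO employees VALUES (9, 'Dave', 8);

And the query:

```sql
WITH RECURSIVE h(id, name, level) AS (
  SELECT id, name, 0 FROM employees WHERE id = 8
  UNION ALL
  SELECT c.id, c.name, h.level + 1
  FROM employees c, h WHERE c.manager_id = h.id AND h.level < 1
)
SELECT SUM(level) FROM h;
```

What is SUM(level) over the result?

Base: id=8 (Omar) at level 0.
Iteration 1: rows with manager_id in {8} -> Dave (id 9, level 1), Uma (id 11, level 1).
Iteration 2: level < 1 fails for all current rows; recursion stops.
SUM(level) = 0 + 1 + 1 = 2.

2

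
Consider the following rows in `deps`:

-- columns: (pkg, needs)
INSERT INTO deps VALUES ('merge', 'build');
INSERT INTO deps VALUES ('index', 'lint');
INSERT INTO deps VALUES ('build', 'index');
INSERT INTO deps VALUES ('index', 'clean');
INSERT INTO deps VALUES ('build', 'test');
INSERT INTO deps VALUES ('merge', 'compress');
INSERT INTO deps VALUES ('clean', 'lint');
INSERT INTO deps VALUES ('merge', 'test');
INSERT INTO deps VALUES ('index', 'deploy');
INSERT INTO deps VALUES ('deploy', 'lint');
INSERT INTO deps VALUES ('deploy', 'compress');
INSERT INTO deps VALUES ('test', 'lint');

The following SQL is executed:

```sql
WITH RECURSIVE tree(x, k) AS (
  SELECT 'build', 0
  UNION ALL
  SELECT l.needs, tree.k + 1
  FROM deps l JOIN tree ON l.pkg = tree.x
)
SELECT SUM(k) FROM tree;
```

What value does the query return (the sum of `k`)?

Base: (build, k=0).
Iteration 1: edges from {build} -> (index, k=1), (test, k=1).
Iteration 2: edges from {index,test} -> (clean, k=2), (deploy, k=2), (lint, k=2) x2. [UNION ALL keeps all 4 new rows, including repeats]
Iteration 3: edges from {clean,deploy,lint} -> (compress, k=3), (lint, k=3) x2. [UNION ALL keeps all 3 new rows, including repeats]
Iteration 4: no outgoing edges from {compress,lint}; recursion stops.
SUM(k) = 0 + 1 + 1 + 2 + 2 + 2 + 2 + 3 + 3 + 3 = 19.

19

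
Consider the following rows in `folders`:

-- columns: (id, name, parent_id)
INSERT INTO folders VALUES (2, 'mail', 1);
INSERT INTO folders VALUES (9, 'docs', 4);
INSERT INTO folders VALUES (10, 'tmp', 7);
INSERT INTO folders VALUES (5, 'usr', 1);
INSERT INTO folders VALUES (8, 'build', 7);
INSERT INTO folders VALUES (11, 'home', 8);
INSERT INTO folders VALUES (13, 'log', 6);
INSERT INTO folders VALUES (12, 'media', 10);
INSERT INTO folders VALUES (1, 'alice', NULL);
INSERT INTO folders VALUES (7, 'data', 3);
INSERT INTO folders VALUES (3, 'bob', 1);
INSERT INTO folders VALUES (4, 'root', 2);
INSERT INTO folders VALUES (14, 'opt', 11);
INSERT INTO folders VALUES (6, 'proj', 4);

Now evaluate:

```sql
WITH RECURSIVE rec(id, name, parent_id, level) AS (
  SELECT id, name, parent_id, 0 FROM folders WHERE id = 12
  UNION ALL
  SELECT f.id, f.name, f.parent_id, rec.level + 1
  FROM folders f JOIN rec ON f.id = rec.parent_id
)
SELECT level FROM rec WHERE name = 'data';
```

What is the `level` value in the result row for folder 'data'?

2

Base: id=12 (media), parent_id=10, level 0.
Iteration 1: join on id=10 -> tmp (id 10, parent_id=7, level 1).
Iteration 2: join on id=7 -> data (id 7, parent_id=3, level 2).
Iteration 3: join on id=3 -> bob (id 3, parent_id=1, level 3).
Iteration 4: join on id=1 -> alice (id 1, parent_id=NULL, level 4).
Iteration 5: parent_id is NULL; no match; recursion stops.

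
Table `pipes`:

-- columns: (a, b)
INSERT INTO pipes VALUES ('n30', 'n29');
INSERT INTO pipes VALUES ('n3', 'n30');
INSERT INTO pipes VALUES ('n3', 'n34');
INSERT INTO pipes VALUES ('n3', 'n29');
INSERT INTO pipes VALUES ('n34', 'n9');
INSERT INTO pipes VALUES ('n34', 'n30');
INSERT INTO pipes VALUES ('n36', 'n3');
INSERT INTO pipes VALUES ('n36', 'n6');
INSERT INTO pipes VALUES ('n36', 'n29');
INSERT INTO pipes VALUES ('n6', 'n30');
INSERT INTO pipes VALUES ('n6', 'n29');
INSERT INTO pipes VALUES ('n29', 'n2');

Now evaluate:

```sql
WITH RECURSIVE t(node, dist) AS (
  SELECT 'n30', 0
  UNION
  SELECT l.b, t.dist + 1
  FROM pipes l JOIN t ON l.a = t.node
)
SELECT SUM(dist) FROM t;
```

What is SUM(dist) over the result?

Base: (n30, dist=0).
Iteration 1: edges from {n30} -> (n29, dist=1).
Iteration 2: edges from {n29} -> (n2, dist=2).
Iteration 3: no outgoing edges from {n2}; recursion stops.
SUM(dist) = 0 + 1 + 2 = 3.

3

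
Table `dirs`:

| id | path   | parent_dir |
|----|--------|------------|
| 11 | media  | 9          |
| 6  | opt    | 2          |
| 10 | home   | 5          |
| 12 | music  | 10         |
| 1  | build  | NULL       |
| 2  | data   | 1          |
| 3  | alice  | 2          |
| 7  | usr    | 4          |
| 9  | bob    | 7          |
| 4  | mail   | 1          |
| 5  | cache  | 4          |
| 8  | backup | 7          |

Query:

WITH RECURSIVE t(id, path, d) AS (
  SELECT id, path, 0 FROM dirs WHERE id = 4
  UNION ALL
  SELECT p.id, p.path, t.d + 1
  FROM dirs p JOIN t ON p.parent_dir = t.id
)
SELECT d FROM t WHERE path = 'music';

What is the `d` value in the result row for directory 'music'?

Base: id=4 (mail) at d 0.
Iteration 1: rows with parent_dir in {4} -> cache (id 5, d 1), usr (id 7, d 1).
Iteration 2: rows with parent_dir in {5,7} -> backup (id 8, d 2), bob (id 9, d 2), home (id 10, d 2).
Iteration 3: rows with parent_dir in {8,9,10} -> media (id 11, d 3), music (id 12, d 3).
Iteration 4: no rows with parent_dir in {11,12}; recursion stops.

3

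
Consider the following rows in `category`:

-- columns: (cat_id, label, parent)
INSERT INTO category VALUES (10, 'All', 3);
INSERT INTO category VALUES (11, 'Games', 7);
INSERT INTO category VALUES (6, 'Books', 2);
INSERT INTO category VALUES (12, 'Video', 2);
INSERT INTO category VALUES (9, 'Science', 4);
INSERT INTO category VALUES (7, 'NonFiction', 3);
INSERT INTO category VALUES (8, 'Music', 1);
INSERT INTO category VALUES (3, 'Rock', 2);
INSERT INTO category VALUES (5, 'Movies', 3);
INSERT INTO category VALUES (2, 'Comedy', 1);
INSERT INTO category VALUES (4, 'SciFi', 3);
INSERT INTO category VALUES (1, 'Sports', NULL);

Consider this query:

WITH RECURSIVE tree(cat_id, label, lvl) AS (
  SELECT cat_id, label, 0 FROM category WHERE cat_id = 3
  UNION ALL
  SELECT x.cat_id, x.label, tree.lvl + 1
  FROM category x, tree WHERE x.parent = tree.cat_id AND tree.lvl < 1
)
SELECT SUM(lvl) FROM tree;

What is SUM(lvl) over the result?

4

Base: cat_id=3 (Rock) at lvl 0.
Iteration 1: rows with parent in {3} -> SciFi (id 4, lvl 1), Movies (id 5, lvl 1), NonFiction (id 7, lvl 1), All (id 10, lvl 1).
Iteration 2: lvl < 1 fails for all current rows; recursion stops.
SUM(lvl) = 0 + 1 + 1 + 1 + 1 = 4.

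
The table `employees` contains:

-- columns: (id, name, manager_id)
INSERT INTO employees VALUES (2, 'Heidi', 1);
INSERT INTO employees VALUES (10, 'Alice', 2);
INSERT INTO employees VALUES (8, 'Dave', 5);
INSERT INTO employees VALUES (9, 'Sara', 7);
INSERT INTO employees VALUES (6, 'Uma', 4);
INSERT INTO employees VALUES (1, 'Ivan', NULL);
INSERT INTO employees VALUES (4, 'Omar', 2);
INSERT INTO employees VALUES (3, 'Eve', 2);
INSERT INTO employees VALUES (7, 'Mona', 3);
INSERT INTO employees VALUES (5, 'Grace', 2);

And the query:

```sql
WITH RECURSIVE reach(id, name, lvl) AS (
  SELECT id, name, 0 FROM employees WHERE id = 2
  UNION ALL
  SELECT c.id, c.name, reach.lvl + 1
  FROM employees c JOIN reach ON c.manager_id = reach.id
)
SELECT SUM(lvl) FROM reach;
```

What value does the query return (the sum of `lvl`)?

13

Base: id=2 (Heidi) at lvl 0.
Iteration 1: rows with manager_id in {2} -> Eve (id 3, lvl 1), Omar (id 4, lvl 1), Grace (id 5, lvl 1), Alice (id 10, lvl 1).
Iteration 2: rows with manager_id in {3,4,5,10} -> Uma (id 6, lvl 2), Mona (id 7, lvl 2), Dave (id 8, lvl 2).
Iteration 3: rows with manager_id in {6,7,8} -> Sara (id 9, lvl 3).
Iteration 4: no rows with manager_id in {9}; recursion stops.
SUM(lvl) = 0 + 1 + 1 + 1 + 1 + 2 + 2 + 2 + 3 = 13.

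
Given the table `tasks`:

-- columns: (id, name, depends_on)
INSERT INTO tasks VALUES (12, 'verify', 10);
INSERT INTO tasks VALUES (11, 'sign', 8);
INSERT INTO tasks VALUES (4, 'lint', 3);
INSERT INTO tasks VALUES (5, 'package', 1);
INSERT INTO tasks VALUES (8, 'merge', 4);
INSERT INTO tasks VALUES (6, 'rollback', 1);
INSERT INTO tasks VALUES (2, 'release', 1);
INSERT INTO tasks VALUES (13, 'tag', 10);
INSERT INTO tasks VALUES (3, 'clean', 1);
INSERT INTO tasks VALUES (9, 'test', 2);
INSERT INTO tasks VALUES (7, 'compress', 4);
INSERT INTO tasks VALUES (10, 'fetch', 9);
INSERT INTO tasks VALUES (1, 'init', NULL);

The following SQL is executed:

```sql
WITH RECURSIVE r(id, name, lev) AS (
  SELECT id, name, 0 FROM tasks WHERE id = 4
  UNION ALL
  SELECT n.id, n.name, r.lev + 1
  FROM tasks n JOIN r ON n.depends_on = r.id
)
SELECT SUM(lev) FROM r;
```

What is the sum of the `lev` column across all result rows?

4

Base: id=4 (lint) at lev 0.
Iteration 1: rows with depends_on in {4} -> compress (id 7, lev 1), merge (id 8, lev 1).
Iteration 2: rows with depends_on in {7,8} -> sign (id 11, lev 2).
Iteration 3: no rows with depends_on in {11}; recursion stops.
SUM(lev) = 0 + 1 + 1 + 2 = 4.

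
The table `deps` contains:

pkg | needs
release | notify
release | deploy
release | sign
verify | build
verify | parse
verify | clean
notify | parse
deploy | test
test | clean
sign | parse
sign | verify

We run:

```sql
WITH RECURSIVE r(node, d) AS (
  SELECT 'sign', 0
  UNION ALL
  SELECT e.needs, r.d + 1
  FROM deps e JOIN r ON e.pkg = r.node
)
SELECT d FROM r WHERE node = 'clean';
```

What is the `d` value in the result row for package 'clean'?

2

Base: (sign, d=0).
Iteration 1: edges from {sign} -> (parse, d=1), (verify, d=1).
Iteration 2: edges from {parse,verify} -> (build, d=2), (clean, d=2), (parse, d=2).
Iteration 3: no outgoing edges from {build,clean,parse}; recursion stops.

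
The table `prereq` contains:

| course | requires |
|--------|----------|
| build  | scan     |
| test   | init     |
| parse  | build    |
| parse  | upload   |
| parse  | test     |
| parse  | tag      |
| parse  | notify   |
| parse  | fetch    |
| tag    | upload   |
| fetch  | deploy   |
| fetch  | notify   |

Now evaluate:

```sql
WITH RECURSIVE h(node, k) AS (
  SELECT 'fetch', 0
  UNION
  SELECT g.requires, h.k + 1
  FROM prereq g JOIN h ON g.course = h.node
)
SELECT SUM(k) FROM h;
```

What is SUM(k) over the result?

2

Base: (fetch, k=0).
Iteration 1: edges from {fetch} -> (deploy, k=1), (notify, k=1).
Iteration 2: no outgoing edges from {deploy,notify}; recursion stops.
SUM(k) = 0 + 1 + 1 = 2.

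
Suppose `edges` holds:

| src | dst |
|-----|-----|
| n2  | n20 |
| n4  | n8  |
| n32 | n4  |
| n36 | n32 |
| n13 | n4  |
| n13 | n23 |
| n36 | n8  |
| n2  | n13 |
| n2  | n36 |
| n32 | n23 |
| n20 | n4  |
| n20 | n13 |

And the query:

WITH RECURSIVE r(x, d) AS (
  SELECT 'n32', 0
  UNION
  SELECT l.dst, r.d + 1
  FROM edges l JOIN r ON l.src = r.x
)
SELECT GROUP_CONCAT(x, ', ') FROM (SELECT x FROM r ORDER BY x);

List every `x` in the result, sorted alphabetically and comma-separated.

n23, n32, n4, n8

Base: (n32, d=0).
Iteration 1: edges from {n32} -> (n23, d=1), (n4, d=1).
Iteration 2: edges from {n23,n4} -> (n8, d=2).
Iteration 3: no outgoing edges from {n8}; recursion stops.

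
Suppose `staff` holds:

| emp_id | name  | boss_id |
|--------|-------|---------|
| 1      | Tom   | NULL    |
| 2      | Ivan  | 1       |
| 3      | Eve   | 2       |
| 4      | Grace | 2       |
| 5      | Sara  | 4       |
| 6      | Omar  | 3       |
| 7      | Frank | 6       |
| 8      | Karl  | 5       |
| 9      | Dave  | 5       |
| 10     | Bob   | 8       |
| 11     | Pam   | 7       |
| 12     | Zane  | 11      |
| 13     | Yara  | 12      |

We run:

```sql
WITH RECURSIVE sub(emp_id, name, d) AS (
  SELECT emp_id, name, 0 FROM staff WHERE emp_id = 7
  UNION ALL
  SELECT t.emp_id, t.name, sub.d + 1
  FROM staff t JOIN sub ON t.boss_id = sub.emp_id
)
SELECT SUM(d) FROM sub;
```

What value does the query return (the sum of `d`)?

6

Base: emp_id=7 (Frank) at d 0.
Iteration 1: rows with boss_id in {7} -> Pam (id 11, d 1).
Iteration 2: rows with boss_id in {11} -> Zane (id 12, d 2).
Iteration 3: rows with boss_id in {12} -> Yara (id 13, d 3).
Iteration 4: no rows with boss_id in {13}; recursion stops.
SUM(d) = 0 + 1 + 2 + 3 = 6.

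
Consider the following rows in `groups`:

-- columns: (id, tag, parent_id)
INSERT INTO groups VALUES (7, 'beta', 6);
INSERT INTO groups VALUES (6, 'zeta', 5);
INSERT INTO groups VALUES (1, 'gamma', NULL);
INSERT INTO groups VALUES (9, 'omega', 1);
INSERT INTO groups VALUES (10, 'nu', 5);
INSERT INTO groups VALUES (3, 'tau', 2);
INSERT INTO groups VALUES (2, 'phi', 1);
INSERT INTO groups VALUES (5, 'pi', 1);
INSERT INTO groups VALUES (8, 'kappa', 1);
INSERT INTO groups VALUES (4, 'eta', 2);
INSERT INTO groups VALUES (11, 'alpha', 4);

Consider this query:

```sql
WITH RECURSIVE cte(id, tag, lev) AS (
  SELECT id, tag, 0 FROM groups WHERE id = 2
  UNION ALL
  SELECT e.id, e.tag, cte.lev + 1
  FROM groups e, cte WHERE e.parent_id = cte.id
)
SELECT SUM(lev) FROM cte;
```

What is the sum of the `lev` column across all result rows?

4

Base: id=2 (phi) at lev 0.
Iteration 1: rows with parent_id in {2} -> tau (id 3, lev 1), eta (id 4, lev 1).
Iteration 2: rows with parent_id in {3,4} -> alpha (id 11, lev 2).
Iteration 3: no rows with parent_id in {11}; recursion stops.
SUM(lev) = 0 + 1 + 1 + 2 = 4.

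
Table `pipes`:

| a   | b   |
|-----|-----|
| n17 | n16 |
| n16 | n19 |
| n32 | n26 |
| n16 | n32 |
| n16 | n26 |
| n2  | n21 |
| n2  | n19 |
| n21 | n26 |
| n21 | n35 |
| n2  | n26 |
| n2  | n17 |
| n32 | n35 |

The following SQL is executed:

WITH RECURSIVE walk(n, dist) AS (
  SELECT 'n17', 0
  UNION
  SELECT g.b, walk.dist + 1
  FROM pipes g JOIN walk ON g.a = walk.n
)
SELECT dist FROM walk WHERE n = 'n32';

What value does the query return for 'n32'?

Base: (n17, dist=0).
Iteration 1: edges from {n17} -> (n16, dist=1).
Iteration 2: edges from {n16} -> (n19, dist=2), (n26, dist=2), (n32, dist=2).
Iteration 3: edges from {n19,n26,n32} -> (n26, dist=3), (n35, dist=3).
Iteration 4: no outgoing edges from {n26,n35}; recursion stops.

2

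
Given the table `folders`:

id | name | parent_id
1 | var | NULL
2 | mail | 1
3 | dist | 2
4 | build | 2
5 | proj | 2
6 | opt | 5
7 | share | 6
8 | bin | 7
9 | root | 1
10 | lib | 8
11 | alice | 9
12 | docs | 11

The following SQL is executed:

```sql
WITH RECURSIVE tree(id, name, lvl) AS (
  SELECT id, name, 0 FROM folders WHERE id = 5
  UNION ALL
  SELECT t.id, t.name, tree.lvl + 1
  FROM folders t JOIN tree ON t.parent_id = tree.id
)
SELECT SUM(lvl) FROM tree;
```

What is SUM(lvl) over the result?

10

Base: id=5 (proj) at lvl 0.
Iteration 1: rows with parent_id in {5} -> opt (id 6, lvl 1).
Iteration 2: rows with parent_id in {6} -> share (id 7, lvl 2).
Iteration 3: rows with parent_id in {7} -> bin (id 8, lvl 3).
Iteration 4: rows with parent_id in {8} -> lib (id 10, lvl 4).
Iteration 5: no rows with parent_id in {10}; recursion stops.
SUM(lvl) = 0 + 1 + 2 + 3 + 4 = 10.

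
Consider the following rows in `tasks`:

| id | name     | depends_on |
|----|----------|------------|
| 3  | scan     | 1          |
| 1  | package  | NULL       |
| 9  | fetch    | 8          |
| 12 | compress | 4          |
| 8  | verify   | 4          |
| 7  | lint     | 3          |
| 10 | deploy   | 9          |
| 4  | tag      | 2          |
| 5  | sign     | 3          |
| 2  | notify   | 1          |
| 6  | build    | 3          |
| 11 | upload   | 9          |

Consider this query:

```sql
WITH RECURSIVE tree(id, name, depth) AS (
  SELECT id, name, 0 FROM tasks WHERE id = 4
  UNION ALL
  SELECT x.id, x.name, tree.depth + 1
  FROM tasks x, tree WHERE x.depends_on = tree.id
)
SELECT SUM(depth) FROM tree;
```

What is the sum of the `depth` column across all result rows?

Base: id=4 (tag) at depth 0.
Iteration 1: rows with depends_on in {4} -> verify (id 8, depth 1), compress (id 12, depth 1).
Iteration 2: rows with depends_on in {8,12} -> fetch (id 9, depth 2).
Iteration 3: rows with depends_on in {9} -> deploy (id 10, depth 3), upload (id 11, depth 3).
Iteration 4: no rows with depends_on in {10,11}; recursion stops.
SUM(depth) = 0 + 1 + 1 + 2 + 3 + 3 = 10.

10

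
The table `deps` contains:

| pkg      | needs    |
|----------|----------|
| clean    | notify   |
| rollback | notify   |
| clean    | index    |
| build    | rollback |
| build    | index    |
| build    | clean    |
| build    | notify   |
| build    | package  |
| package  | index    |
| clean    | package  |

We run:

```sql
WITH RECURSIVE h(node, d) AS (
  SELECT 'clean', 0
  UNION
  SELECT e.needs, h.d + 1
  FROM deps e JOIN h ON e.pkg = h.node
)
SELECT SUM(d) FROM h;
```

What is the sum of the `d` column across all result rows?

5

Base: (clean, d=0).
Iteration 1: edges from {clean} -> (index, d=1), (notify, d=1), (package, d=1).
Iteration 2: edges from {index,notify,package} -> (index, d=2).
Iteration 3: no outgoing edges from {index}; recursion stops.
SUM(d) = 0 + 1 + 1 + 1 + 2 = 5.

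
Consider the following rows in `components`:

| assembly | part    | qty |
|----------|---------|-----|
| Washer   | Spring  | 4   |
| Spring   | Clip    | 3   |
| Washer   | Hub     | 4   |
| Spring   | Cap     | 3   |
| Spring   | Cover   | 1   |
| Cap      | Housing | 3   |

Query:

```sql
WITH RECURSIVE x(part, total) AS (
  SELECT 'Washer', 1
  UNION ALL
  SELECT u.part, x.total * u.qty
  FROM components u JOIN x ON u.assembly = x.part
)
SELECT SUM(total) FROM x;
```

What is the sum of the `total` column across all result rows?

73

Base: (Washer, total=1).
Iteration 1: components of {Washer} -> Hub = 1*4 = 4, Spring = 1*4 = 4.
Iteration 2: components of {Hub,Spring} -> Cap = 4*3 = 12, Clip = 4*3 = 12, Cover = 4*1 = 4.
Iteration 3: components of {Cap,Clip,Cover} -> Housing = 12*3 = 36.
Iteration 4: no further components; recursion stops.
SUM(total) = 1 + 4 + 4 + 12 + 12 + 4 + 36 = 73.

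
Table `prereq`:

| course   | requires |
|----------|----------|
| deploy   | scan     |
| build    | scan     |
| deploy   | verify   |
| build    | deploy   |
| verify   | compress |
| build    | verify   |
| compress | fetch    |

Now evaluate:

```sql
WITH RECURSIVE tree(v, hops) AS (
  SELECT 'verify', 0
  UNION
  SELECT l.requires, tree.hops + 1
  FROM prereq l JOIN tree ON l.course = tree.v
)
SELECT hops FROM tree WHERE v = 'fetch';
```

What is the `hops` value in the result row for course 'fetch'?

2

Base: (verify, hops=0).
Iteration 1: edges from {verify} -> (compress, hops=1).
Iteration 2: edges from {compress} -> (fetch, hops=2).
Iteration 3: no outgoing edges from {fetch}; recursion stops.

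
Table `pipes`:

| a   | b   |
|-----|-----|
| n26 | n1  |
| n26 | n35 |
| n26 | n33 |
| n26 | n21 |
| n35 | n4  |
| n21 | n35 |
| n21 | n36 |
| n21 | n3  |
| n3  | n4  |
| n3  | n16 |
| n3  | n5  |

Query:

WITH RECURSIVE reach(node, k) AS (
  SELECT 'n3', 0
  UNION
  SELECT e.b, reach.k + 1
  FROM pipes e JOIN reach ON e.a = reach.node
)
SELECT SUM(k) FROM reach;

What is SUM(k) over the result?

Base: (n3, k=0).
Iteration 1: edges from {n3} -> (n16, k=1), (n4, k=1), (n5, k=1).
Iteration 2: no outgoing edges from {n16,n4,n5}; recursion stops.
SUM(k) = 0 + 1 + 1 + 1 = 3.

3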